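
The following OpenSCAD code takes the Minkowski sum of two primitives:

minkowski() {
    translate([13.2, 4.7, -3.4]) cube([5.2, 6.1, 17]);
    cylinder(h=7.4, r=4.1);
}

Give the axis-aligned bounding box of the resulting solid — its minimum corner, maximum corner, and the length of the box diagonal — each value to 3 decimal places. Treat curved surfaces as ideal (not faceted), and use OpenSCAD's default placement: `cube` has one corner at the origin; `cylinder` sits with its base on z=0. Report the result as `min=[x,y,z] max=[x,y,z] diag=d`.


A = translate([13.2, 4.7, -3.4]) cube([5.2, 6.1, 17]) → bbox [13.2,4.7,-3.4] .. [18.4,10.8,13.6]
B = cylinder(h=7.4, r=4.1) → bbox [-4.1,-4.1,0] .. [4.1,4.1,7.4]
lo = A.lo+B.lo = [13.2-4.1, 4.7-4.1, -3.4+0] = [9.100,0.600,-3.400]
hi = A.hi+B.hi = [18.4+4.1, 10.8+4.1, 13.6+7.4] = [22.500,14.900,21.000]
diag = √(13.4²+14.3²+24.4²) = √979.41 = 31.296

min=[9.100,0.600,-3.400] max=[22.500,14.900,21.000] diag=31.296


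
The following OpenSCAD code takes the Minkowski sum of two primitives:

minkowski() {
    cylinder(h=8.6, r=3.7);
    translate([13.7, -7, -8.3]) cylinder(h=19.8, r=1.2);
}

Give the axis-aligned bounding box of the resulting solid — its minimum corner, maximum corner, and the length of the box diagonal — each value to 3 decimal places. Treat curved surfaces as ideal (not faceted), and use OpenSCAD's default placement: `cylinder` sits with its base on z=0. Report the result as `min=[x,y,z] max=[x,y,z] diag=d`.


A = translate([13.7, -7, -8.3]) cylinder(h=19.8, r=1.2) → bbox [12.5,-8.2,-8.3] .. [14.9,-5.8,11.5]
B = cylinder(h=8.6, r=3.7) → bbox [-3.7,-3.7,0] .. [3.7,3.7,8.6]
lo = A.lo+B.lo = [12.5-3.7, -8.2-3.7, -8.3+0] = [8.800,-11.900,-8.300]
hi = A.hi+B.hi = [14.9+3.7, -5.8+3.7, 11.5+8.6] = [18.600,-2.100,20.100]
diag = √(9.8²+9.8²+28.4²) = √998.64 = 31.601

min=[8.800,-11.900,-8.300] max=[18.600,-2.100,20.100] diag=31.601


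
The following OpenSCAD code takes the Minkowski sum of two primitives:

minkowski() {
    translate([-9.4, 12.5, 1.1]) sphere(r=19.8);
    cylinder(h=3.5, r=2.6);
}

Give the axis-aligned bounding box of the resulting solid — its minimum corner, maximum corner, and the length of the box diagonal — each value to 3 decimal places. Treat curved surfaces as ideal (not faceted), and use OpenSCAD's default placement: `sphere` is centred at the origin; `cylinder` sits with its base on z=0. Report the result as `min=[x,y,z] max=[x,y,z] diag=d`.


min=[-31.800,-9.900,-18.700] max=[13.000,34.900,24.400] diag=76.627

A = translate([-9.4, 12.5, 1.1]) sphere(r=19.8) → bbox [-29.2,-7.3,-18.7] .. [10.4,32.3,20.9]
B = cylinder(h=3.5, r=2.6) → bbox [-2.6,-2.6,0] .. [2.6,2.6,3.5]
lo = A.lo+B.lo = [-29.2-2.6, -7.3-2.6, -18.7+0] = [-31.800,-9.900,-18.700]
hi = A.hi+B.hi = [10.4+2.6, 32.3+2.6, 20.9+3.5] = [13.000,34.900,24.400]
diag = √(44.8²+44.8²+43.1²) = √5871.69 = 76.627


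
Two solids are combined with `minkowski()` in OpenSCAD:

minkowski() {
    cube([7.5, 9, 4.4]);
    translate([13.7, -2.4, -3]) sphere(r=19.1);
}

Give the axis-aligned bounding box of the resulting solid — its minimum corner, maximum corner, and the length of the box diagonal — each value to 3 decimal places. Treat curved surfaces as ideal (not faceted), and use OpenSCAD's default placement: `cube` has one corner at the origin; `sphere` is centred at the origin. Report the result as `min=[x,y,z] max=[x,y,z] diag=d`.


min=[-5.400,-21.500,-22.100] max=[40.300,25.700,20.500] diag=78.301

A = translate([13.7, -2.4, -3]) sphere(r=19.1) → bbox [-5.4,-21.5,-22.1] .. [32.8,16.7,16.1]
B = cube([7.5, 9, 4.4]) → bbox [0,0,0] .. [7.5,9,4.4]
lo = A.lo+B.lo = [-5.4+0, -21.5+0, -22.1+0] = [-5.400,-21.500,-22.100]
hi = A.hi+B.hi = [32.8+7.5, 16.7+9, 16.1+4.4] = [40.300,25.700,20.500]
diag = √(45.7²+47.2²+42.6²) = √6131.09 = 78.301


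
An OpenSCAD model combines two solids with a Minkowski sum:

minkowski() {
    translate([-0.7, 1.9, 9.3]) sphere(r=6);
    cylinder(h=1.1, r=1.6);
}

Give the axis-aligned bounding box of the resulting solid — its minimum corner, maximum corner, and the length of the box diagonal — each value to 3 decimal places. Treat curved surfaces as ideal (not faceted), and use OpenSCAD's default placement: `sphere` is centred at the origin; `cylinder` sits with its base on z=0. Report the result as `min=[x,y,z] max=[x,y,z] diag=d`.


min=[-8.300,-5.700,3.300] max=[6.900,9.500,16.400] diag=25.173

A = translate([-0.7, 1.9, 9.3]) sphere(r=6) → bbox [-6.7,-4.1,3.3] .. [5.3,7.9,15.3]
B = cylinder(h=1.1, r=1.6) → bbox [-1.6,-1.6,0] .. [1.6,1.6,1.1]
lo = A.lo+B.lo = [-6.7-1.6, -4.1-1.6, 3.3+0] = [-8.300,-5.700,3.300]
hi = A.hi+B.hi = [5.3+1.6, 7.9+1.6, 15.3+1.1] = [6.900,9.500,16.400]
diag = √(15.2²+15.2²+13.1²) = √633.69 = 25.173


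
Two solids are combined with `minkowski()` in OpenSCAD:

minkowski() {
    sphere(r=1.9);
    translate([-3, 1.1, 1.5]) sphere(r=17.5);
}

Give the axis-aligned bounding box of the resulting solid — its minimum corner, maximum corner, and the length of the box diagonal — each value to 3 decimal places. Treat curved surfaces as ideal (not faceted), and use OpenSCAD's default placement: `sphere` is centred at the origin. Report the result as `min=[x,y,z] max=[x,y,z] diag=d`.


A = translate([-3, 1.1, 1.5]) sphere(r=17.5) → bbox [-20.5,-16.4,-16] .. [14.5,18.6,19]
B = sphere(r=1.9) → bbox [-1.9,-1.9,-1.9] .. [1.9,1.9,1.9]
lo = A.lo+B.lo = [-20.5-1.9, -16.4-1.9, -16-1.9] = [-22.400,-18.300,-17.900]
hi = A.hi+B.hi = [14.5+1.9, 18.6+1.9, 19+1.9] = [16.400,20.500,20.900]
diag = √(38.8²+38.8²+38.8²) = √4516.32 = 67.204

min=[-22.400,-18.300,-17.900] max=[16.400,20.500,20.900] diag=67.204


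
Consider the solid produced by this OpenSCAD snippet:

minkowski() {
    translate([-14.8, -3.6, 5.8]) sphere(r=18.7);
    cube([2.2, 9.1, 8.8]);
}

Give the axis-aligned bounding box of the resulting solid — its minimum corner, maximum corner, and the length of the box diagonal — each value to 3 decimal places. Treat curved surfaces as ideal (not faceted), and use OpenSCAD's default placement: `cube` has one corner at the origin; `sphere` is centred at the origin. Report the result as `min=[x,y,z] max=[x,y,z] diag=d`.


min=[-33.500,-22.300,-12.900] max=[6.100,24.200,33.300] diag=76.582

A = translate([-14.8, -3.6, 5.8]) sphere(r=18.7) → bbox [-33.5,-22.3,-12.9] .. [3.9,15.1,24.5]
B = cube([2.2, 9.1, 8.8]) → bbox [0,0,0] .. [2.2,9.1,8.8]
lo = A.lo+B.lo = [-33.5+0, -22.3+0, -12.9+0] = [-33.500,-22.300,-12.900]
hi = A.hi+B.hi = [3.9+2.2, 15.1+9.1, 24.5+8.8] = [6.100,24.200,33.300]
diag = √(39.6²+46.5²+46.2²) = √5864.85 = 76.582


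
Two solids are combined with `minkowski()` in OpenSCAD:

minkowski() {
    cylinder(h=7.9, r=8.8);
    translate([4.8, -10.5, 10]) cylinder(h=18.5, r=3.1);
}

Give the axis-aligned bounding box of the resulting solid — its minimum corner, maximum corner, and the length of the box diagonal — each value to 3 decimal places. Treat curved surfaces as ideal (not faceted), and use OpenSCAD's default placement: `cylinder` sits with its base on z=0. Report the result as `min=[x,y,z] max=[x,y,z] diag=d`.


A = translate([4.8, -10.5, 10]) cylinder(h=18.5, r=3.1) → bbox [1.7,-13.6,10] .. [7.9,-7.4,28.5]
B = cylinder(h=7.9, r=8.8) → bbox [-8.8,-8.8,0] .. [8.8,8.8,7.9]
lo = A.lo+B.lo = [1.7-8.8, -13.6-8.8, 10+0] = [-7.100,-22.400,10.000]
hi = A.hi+B.hi = [7.9+8.8, -7.4+8.8, 28.5+7.9] = [16.700,1.400,36.400]
diag = √(23.8²+23.8²+26.4²) = √1829.84 = 42.777

min=[-7.100,-22.400,10.000] max=[16.700,1.400,36.400] diag=42.777


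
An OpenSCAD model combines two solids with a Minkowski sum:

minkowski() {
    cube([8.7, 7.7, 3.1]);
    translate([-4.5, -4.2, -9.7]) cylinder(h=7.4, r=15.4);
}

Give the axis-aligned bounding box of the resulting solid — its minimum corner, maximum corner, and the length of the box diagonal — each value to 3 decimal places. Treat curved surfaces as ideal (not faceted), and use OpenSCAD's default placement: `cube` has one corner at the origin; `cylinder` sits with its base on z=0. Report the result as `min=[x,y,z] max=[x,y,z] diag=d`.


A = translate([-4.5, -4.2, -9.7]) cylinder(h=7.4, r=15.4) → bbox [-19.9,-19.6,-9.7] .. [10.9,11.2,-2.3]
B = cube([8.7, 7.7, 3.1]) → bbox [0,0,0] .. [8.7,7.7,3.1]
lo = A.lo+B.lo = [-19.9+0, -19.6+0, -9.7+0] = [-19.900,-19.600,-9.700]
hi = A.hi+B.hi = [10.9+8.7, 11.2+7.7, -2.3+3.1] = [19.600,18.900,0.800]
diag = √(39.5²+38.5²+10.5²) = √3152.75 = 56.149

min=[-19.900,-19.600,-9.700] max=[19.600,18.900,0.800] diag=56.149


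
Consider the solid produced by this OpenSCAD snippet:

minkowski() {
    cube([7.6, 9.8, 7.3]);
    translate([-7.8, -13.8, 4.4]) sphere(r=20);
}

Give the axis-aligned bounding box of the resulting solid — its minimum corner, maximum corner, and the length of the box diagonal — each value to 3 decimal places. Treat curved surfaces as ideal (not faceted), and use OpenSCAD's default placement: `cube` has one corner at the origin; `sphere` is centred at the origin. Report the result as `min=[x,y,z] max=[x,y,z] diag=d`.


A = translate([-7.8, -13.8, 4.4]) sphere(r=20) → bbox [-27.8,-33.8,-15.6] .. [12.2,6.2,24.4]
B = cube([7.6, 9.8, 7.3]) → bbox [0,0,0] .. [7.6,9.8,7.3]
lo = A.lo+B.lo = [-27.8+0, -33.8+0, -15.6+0] = [-27.800,-33.800,-15.600]
hi = A.hi+B.hi = [12.2+7.6, 6.2+9.8, 24.4+7.3] = [19.800,16.000,31.700]
diag = √(47.6²+49.8²+47.3²) = √6983.09 = 83.565

min=[-27.800,-33.800,-15.600] max=[19.800,16.000,31.700] diag=83.565


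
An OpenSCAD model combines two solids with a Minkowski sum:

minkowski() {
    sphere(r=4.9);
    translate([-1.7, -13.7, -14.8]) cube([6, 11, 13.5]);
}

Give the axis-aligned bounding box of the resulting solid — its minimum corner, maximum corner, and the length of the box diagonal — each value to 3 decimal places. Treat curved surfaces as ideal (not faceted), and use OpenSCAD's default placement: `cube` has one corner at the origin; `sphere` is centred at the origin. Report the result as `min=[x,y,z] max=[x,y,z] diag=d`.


A = translate([-1.7, -13.7, -14.8]) cube([6, 11, 13.5]) → bbox [-1.7,-13.7,-14.8] .. [4.3,-2.7,-1.3]
B = sphere(r=4.9) → bbox [-4.9,-4.9,-4.9] .. [4.9,4.9,4.9]
lo = A.lo+B.lo = [-1.7-4.9, -13.7-4.9, -14.8-4.9] = [-6.600,-18.600,-19.700]
hi = A.hi+B.hi = [4.3+4.9, -2.7+4.9, -1.3+4.9] = [9.200,2.200,3.600]
diag = √(15.8²+20.8²+23.3²) = √1225.17 = 35.002

min=[-6.600,-18.600,-19.700] max=[9.200,2.200,3.600] diag=35.002


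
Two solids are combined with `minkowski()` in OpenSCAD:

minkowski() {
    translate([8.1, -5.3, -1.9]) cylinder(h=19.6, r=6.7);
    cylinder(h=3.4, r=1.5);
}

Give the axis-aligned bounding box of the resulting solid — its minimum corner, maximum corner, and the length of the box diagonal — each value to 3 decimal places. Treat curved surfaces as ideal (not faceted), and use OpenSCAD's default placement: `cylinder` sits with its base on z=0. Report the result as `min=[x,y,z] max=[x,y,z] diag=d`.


A = translate([8.1, -5.3, -1.9]) cylinder(h=19.6, r=6.7) → bbox [1.4,-12,-1.9] .. [14.8,1.4,17.7]
B = cylinder(h=3.4, r=1.5) → bbox [-1.5,-1.5,0] .. [1.5,1.5,3.4]
lo = A.lo+B.lo = [1.4-1.5, -12-1.5, -1.9+0] = [-0.100,-13.500,-1.900]
hi = A.hi+B.hi = [14.8+1.5, 1.4+1.5, 17.7+3.4] = [16.300,2.900,21.100]
diag = √(16.4²+16.4²+23²) = √1066.92 = 32.664

min=[-0.100,-13.500,-1.900] max=[16.300,2.900,21.100] diag=32.664


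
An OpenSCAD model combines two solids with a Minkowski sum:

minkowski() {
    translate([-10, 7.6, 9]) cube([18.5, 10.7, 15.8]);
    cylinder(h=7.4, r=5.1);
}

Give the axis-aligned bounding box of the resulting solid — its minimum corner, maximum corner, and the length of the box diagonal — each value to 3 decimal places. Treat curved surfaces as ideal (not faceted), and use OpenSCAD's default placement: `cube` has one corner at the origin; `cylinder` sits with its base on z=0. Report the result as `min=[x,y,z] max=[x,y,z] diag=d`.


A = translate([-10, 7.6, 9]) cube([18.5, 10.7, 15.8]) → bbox [-10,7.6,9] .. [8.5,18.3,24.8]
B = cylinder(h=7.4, r=5.1) → bbox [-5.1,-5.1,0] .. [5.1,5.1,7.4]
lo = A.lo+B.lo = [-10-5.1, 7.6-5.1, 9+0] = [-15.100,2.500,9.000]
hi = A.hi+B.hi = [8.5+5.1, 18.3+5.1, 24.8+7.4] = [13.600,23.400,32.200]
diag = √(28.7²+20.9²+23.2²) = √1798.74 = 42.412

min=[-15.100,2.500,9.000] max=[13.600,23.400,32.200] diag=42.412


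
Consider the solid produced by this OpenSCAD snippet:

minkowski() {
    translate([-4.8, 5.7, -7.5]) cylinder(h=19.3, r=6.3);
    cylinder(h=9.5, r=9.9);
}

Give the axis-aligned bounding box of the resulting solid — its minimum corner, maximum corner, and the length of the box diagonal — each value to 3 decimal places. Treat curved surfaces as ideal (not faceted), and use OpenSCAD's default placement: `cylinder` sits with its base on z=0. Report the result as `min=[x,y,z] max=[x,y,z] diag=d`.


A = translate([-4.8, 5.7, -7.5]) cylinder(h=19.3, r=6.3) → bbox [-11.1,-0.6,-7.5] .. [1.5,12,11.8]
B = cylinder(h=9.5, r=9.9) → bbox [-9.9,-9.9,0] .. [9.9,9.9,9.5]
lo = A.lo+B.lo = [-11.1-9.9, -0.6-9.9, -7.5+0] = [-21.000,-10.500,-7.500]
hi = A.hi+B.hi = [1.5+9.9, 12+9.9, 11.8+9.5] = [11.400,21.900,21.300]
diag = √(32.4²+32.4²+28.8²) = √2928.96 = 54.120

min=[-21.000,-10.500,-7.500] max=[11.400,21.900,21.300] diag=54.120


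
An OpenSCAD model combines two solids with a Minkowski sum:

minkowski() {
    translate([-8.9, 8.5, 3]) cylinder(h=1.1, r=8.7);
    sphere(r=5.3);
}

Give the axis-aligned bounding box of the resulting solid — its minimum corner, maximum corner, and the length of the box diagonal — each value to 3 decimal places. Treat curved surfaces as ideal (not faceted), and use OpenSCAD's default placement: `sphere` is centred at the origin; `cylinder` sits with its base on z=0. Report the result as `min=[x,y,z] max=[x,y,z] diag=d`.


A = translate([-8.9, 8.5, 3]) cylinder(h=1.1, r=8.7) → bbox [-17.6,-0.2,3] .. [-0.2,17.2,4.1]
B = sphere(r=5.3) → bbox [-5.3,-5.3,-5.3] .. [5.3,5.3,5.3]
lo = A.lo+B.lo = [-17.6-5.3, -0.2-5.3, 3-5.3] = [-22.900,-5.500,-2.300]
hi = A.hi+B.hi = [-0.2+5.3, 17.2+5.3, 4.1+5.3] = [5.100,22.500,9.400]
diag = √(28²+28²+11.7²) = √1704.89 = 41.290

min=[-22.900,-5.500,-2.300] max=[5.100,22.500,9.400] diag=41.290


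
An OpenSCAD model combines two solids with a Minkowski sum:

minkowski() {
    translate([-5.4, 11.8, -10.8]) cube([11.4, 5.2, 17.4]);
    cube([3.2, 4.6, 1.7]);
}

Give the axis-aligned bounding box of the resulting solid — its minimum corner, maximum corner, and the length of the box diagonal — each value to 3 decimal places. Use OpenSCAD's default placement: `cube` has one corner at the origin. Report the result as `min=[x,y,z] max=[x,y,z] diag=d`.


min=[-5.400,11.800,-10.800] max=[9.200,21.600,8.300] diag=25.962

A = translate([-5.4, 11.8, -10.8]) cube([11.4, 5.2, 17.4]) → bbox [-5.4,11.8,-10.8] .. [6,17,6.6]
B = cube([3.2, 4.6, 1.7]) → bbox [0,0,0] .. [3.2,4.6,1.7]
lo = A.lo+B.lo = [-5.4+0, 11.8+0, -10.8+0] = [-5.400,11.800,-10.800]
hi = A.hi+B.hi = [6+3.2, 17+4.6, 6.6+1.7] = [9.200,21.600,8.300]
diag = √(14.6²+9.8²+19.1²) = √674.01 = 25.962


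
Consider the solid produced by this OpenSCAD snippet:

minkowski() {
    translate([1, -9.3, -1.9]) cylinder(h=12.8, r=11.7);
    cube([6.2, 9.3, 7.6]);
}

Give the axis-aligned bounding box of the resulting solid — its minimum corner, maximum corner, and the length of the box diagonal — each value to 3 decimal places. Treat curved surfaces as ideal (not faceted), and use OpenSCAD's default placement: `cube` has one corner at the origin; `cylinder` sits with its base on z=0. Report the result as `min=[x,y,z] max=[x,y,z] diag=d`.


min=[-10.700,-21.000,-1.900] max=[18.900,11.700,18.500] diag=48.596

A = translate([1, -9.3, -1.9]) cylinder(h=12.8, r=11.7) → bbox [-10.7,-21,-1.9] .. [12.7,2.4,10.9]
B = cube([6.2, 9.3, 7.6]) → bbox [0,0,0] .. [6.2,9.3,7.6]
lo = A.lo+B.lo = [-10.7+0, -21+0, -1.9+0] = [-10.700,-21.000,-1.900]
hi = A.hi+B.hi = [12.7+6.2, 2.4+9.3, 10.9+7.6] = [18.900,11.700,18.500]
diag = √(29.6²+32.7²+20.4²) = √2361.61 = 48.596


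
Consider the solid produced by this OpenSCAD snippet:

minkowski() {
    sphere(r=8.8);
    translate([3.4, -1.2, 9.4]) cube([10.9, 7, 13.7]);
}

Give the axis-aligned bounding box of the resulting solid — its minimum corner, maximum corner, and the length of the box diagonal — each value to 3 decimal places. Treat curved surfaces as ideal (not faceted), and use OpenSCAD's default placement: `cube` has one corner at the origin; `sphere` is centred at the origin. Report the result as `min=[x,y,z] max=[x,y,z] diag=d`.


min=[-5.400,-10.000,0.600] max=[23.100,14.600,31.900] diag=48.960

A = translate([3.4, -1.2, 9.4]) cube([10.9, 7, 13.7]) → bbox [3.4,-1.2,9.4] .. [14.3,5.8,23.1]
B = sphere(r=8.8) → bbox [-8.8,-8.8,-8.8] .. [8.8,8.8,8.8]
lo = A.lo+B.lo = [3.4-8.8, -1.2-8.8, 9.4-8.8] = [-5.400,-10.000,0.600]
hi = A.hi+B.hi = [14.3+8.8, 5.8+8.8, 23.1+8.8] = [23.100,14.600,31.900]
diag = √(28.5²+24.6²+31.3²) = √2397.1 = 48.960


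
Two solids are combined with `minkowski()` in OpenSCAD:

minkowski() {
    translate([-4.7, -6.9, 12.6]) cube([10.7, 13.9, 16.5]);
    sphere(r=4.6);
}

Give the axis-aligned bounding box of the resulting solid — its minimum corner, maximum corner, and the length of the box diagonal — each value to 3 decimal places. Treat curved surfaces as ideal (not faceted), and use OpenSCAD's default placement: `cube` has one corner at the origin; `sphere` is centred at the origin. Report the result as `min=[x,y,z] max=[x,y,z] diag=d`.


min=[-9.300,-11.500,8.000] max=[10.600,11.600,33.700] diag=39.876

A = translate([-4.7, -6.9, 12.6]) cube([10.7, 13.9, 16.5]) → bbox [-4.7,-6.9,12.6] .. [6,7,29.1]
B = sphere(r=4.6) → bbox [-4.6,-4.6,-4.6] .. [4.6,4.6,4.6]
lo = A.lo+B.lo = [-4.7-4.6, -6.9-4.6, 12.6-4.6] = [-9.300,-11.500,8.000]
hi = A.hi+B.hi = [6+4.6, 7+4.6, 29.1+4.6] = [10.600,11.600,33.700]
diag = √(19.9²+23.1²+25.7²) = √1590.11 = 39.876


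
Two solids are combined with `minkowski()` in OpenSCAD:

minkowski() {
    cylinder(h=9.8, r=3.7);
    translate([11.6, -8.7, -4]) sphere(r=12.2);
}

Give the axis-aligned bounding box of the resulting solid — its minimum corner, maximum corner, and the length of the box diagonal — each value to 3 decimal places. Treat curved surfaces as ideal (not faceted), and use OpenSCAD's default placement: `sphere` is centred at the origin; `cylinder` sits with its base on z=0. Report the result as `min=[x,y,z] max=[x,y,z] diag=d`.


min=[-4.300,-24.600,-16.200] max=[27.500,7.200,18.000] diag=56.499

A = translate([11.6, -8.7, -4]) sphere(r=12.2) → bbox [-0.6,-20.9,-16.2] .. [23.8,3.5,8.2]
B = cylinder(h=9.8, r=3.7) → bbox [-3.7,-3.7,0] .. [3.7,3.7,9.8]
lo = A.lo+B.lo = [-0.6-3.7, -20.9-3.7, -16.2+0] = [-4.300,-24.600,-16.200]
hi = A.hi+B.hi = [23.8+3.7, 3.5+3.7, 8.2+9.8] = [27.500,7.200,18.000]
diag = √(31.8²+31.8²+34.2²) = √3192.12 = 56.499


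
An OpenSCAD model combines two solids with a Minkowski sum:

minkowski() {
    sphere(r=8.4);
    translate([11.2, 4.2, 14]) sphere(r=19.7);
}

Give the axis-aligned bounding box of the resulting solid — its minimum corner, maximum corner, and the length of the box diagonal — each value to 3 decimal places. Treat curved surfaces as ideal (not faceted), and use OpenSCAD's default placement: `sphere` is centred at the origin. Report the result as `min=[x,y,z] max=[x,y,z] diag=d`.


A = translate([11.2, 4.2, 14]) sphere(r=19.7) → bbox [-8.5,-15.5,-5.7] .. [30.9,23.9,33.7]
B = sphere(r=8.4) → bbox [-8.4,-8.4,-8.4] .. [8.4,8.4,8.4]
lo = A.lo+B.lo = [-8.5-8.4, -15.5-8.4, -5.7-8.4] = [-16.900,-23.900,-14.100]
hi = A.hi+B.hi = [30.9+8.4, 23.9+8.4, 33.7+8.4] = [39.300,32.300,42.100]
diag = √(56.2²+56.2²+56.2²) = √9475.32 = 97.341

min=[-16.900,-23.900,-14.100] max=[39.300,32.300,42.100] diag=97.341


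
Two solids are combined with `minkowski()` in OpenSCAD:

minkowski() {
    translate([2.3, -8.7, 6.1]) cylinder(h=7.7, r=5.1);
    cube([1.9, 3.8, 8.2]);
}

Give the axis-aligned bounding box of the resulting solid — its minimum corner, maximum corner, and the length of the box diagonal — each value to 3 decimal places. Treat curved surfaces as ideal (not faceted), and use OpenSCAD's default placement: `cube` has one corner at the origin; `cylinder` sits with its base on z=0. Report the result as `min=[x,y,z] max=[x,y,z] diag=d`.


A = translate([2.3, -8.7, 6.1]) cylinder(h=7.7, r=5.1) → bbox [-2.8,-13.8,6.1] .. [7.4,-3.6,13.8]
B = cube([1.9, 3.8, 8.2]) → bbox [0,0,0] .. [1.9,3.8,8.2]
lo = A.lo+B.lo = [-2.8+0, -13.8+0, 6.1+0] = [-2.800,-13.800,6.100]
hi = A.hi+B.hi = [7.4+1.9, -3.6+3.8, 13.8+8.2] = [9.300,0.200,22.000]
diag = √(12.1²+14²+15.9²) = √595.22 = 24.397

min=[-2.800,-13.800,6.100] max=[9.300,0.200,22.000] diag=24.397


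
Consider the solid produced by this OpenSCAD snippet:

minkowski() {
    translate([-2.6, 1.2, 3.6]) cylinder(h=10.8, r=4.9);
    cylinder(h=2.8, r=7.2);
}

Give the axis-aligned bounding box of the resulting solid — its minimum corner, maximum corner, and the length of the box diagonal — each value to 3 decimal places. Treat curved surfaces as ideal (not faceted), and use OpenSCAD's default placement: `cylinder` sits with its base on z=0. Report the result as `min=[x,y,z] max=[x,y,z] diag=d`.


A = translate([-2.6, 1.2, 3.6]) cylinder(h=10.8, r=4.9) → bbox [-7.5,-3.7,3.6] .. [2.3,6.1,14.4]
B = cylinder(h=2.8, r=7.2) → bbox [-7.2,-7.2,0] .. [7.2,7.2,2.8]
lo = A.lo+B.lo = [-7.5-7.2, -3.7-7.2, 3.6+0] = [-14.700,-10.900,3.600]
hi = A.hi+B.hi = [2.3+7.2, 6.1+7.2, 14.4+2.8] = [9.500,13.300,17.200]
diag = √(24.2²+24.2²+13.6²) = √1356.24 = 36.827

min=[-14.700,-10.900,3.600] max=[9.500,13.300,17.200] diag=36.827


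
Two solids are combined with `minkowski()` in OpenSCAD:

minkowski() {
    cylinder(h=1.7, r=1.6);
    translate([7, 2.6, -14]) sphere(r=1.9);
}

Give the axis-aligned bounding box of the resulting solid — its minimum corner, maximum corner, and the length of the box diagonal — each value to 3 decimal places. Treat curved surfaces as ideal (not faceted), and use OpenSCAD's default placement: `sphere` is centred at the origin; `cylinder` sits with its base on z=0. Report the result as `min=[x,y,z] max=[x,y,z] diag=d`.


min=[3.500,-0.900,-15.900] max=[10.500,6.100,-10.400] diag=11.325

A = translate([7, 2.6, -14]) sphere(r=1.9) → bbox [5.1,0.7,-15.9] .. [8.9,4.5,-12.1]
B = cylinder(h=1.7, r=1.6) → bbox [-1.6,-1.6,0] .. [1.6,1.6,1.7]
lo = A.lo+B.lo = [5.1-1.6, 0.7-1.6, -15.9+0] = [3.500,-0.900,-15.900]
hi = A.hi+B.hi = [8.9+1.6, 4.5+1.6, -12.1+1.7] = [10.500,6.100,-10.400]
diag = √(7²+7²+5.5²) = √128.25 = 11.325


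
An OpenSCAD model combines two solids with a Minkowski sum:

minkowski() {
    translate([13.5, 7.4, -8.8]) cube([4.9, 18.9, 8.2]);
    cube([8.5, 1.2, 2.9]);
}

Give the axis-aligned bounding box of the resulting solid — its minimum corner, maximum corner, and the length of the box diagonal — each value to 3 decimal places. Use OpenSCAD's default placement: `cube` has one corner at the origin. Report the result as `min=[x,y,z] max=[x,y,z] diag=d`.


min=[13.500,7.400,-8.800] max=[26.900,27.500,2.300] diag=26.585

A = translate([13.5, 7.4, -8.8]) cube([4.9, 18.9, 8.2]) → bbox [13.5,7.4,-8.8] .. [18.4,26.3,-0.6]
B = cube([8.5, 1.2, 2.9]) → bbox [0,0,0] .. [8.5,1.2,2.9]
lo = A.lo+B.lo = [13.5+0, 7.4+0, -8.8+0] = [13.500,7.400,-8.800]
hi = A.hi+B.hi = [18.4+8.5, 26.3+1.2, -0.6+2.9] = [26.900,27.500,2.300]
diag = √(13.4²+20.1²+11.1²) = √706.78 = 26.585


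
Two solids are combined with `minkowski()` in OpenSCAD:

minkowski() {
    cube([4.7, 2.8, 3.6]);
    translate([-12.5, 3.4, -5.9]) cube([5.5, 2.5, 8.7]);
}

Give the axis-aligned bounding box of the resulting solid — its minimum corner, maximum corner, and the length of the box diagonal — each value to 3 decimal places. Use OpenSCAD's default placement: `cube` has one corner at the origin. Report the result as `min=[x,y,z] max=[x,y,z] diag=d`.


min=[-12.500,3.400,-5.900] max=[-2.300,8.700,6.400] diag=16.835

A = translate([-12.5, 3.4, -5.9]) cube([5.5, 2.5, 8.7]) → bbox [-12.5,3.4,-5.9] .. [-7,5.9,2.8]
B = cube([4.7, 2.8, 3.6]) → bbox [0,0,0] .. [4.7,2.8,3.6]
lo = A.lo+B.lo = [-12.5+0, 3.4+0, -5.9+0] = [-12.500,3.400,-5.900]
hi = A.hi+B.hi = [-7+4.7, 5.9+2.8, 2.8+3.6] = [-2.300,8.700,6.400]
diag = √(10.2²+5.3²+12.3²) = √283.42 = 16.835


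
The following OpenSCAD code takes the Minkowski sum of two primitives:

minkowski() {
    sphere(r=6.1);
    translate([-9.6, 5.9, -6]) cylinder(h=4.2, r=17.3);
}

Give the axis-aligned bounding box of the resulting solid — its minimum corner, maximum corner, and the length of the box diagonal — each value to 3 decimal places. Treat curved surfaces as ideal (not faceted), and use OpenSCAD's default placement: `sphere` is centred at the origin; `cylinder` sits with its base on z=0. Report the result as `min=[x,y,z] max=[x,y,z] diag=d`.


A = translate([-9.6, 5.9, -6]) cylinder(h=4.2, r=17.3) → bbox [-26.9,-11.4,-6] .. [7.7,23.2,-1.8]
B = sphere(r=6.1) → bbox [-6.1,-6.1,-6.1] .. [6.1,6.1,6.1]
lo = A.lo+B.lo = [-26.9-6.1, -11.4-6.1, -6-6.1] = [-33.000,-17.500,-12.100]
hi = A.hi+B.hi = [7.7+6.1, 23.2+6.1, -1.8+6.1] = [13.800,29.300,4.300]
diag = √(46.8²+46.8²+16.4²) = √4649.44 = 68.187

min=[-33.000,-17.500,-12.100] max=[13.800,29.300,4.300] diag=68.187


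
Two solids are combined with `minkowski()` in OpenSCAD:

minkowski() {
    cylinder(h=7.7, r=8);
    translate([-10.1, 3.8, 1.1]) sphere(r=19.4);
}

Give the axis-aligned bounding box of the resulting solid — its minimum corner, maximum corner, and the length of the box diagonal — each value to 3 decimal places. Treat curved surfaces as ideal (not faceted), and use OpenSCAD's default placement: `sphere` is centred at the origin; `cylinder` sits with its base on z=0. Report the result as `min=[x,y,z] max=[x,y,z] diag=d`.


min=[-37.500,-23.600,-18.300] max=[17.300,31.200,28.200] diag=90.379

A = translate([-10.1, 3.8, 1.1]) sphere(r=19.4) → bbox [-29.5,-15.6,-18.3] .. [9.3,23.2,20.5]
B = cylinder(h=7.7, r=8) → bbox [-8,-8,0] .. [8,8,7.7]
lo = A.lo+B.lo = [-29.5-8, -15.6-8, -18.3+0] = [-37.500,-23.600,-18.300]
hi = A.hi+B.hi = [9.3+8, 23.2+8, 20.5+7.7] = [17.300,31.200,28.200]
diag = √(54.8²+54.8²+46.5²) = √8168.33 = 90.379


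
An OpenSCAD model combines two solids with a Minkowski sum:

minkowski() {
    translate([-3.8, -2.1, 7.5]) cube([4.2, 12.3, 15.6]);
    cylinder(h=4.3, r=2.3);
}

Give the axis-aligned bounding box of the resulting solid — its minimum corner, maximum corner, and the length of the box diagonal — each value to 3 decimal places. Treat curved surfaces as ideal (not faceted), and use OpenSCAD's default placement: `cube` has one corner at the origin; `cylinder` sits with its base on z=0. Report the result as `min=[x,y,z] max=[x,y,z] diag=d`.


A = translate([-3.8, -2.1, 7.5]) cube([4.2, 12.3, 15.6]) → bbox [-3.8,-2.1,7.5] .. [0.4,10.2,23.1]
B = cylinder(h=4.3, r=2.3) → bbox [-2.3,-2.3,0] .. [2.3,2.3,4.3]
lo = A.lo+B.lo = [-3.8-2.3, -2.1-2.3, 7.5+0] = [-6.100,-4.400,7.500]
hi = A.hi+B.hi = [0.4+2.3, 10.2+2.3, 23.1+4.3] = [2.700,12.500,27.400]
diag = √(8.8²+16.9²+19.9²) = √759.06 = 27.551

min=[-6.100,-4.400,7.500] max=[2.700,12.500,27.400] diag=27.551


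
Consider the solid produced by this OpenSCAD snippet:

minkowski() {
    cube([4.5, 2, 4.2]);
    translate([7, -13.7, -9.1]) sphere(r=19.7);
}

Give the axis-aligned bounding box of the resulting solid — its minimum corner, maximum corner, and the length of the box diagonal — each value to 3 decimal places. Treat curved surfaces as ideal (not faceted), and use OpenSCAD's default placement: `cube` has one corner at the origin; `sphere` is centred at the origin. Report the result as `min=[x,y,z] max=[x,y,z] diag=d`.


min=[-12.700,-33.400,-28.800] max=[31.200,8.000,14.800] diag=74.445

A = translate([7, -13.7, -9.1]) sphere(r=19.7) → bbox [-12.7,-33.4,-28.8] .. [26.7,6,10.6]
B = cube([4.5, 2, 4.2]) → bbox [0,0,0] .. [4.5,2,4.2]
lo = A.lo+B.lo = [-12.7+0, -33.4+0, -28.8+0] = [-12.700,-33.400,-28.800]
hi = A.hi+B.hi = [26.7+4.5, 6+2, 10.6+4.2] = [31.200,8.000,14.800]
diag = √(43.9²+41.4²+43.6²) = √5542.13 = 74.445


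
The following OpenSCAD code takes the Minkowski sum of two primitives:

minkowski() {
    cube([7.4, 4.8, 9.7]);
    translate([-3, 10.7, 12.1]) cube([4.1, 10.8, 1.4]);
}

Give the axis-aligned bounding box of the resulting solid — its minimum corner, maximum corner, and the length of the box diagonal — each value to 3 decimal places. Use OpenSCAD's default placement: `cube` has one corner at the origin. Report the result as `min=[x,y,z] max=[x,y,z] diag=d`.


min=[-3.000,10.700,12.100] max=[8.500,26.300,23.200] diag=22.334

A = translate([-3, 10.7, 12.1]) cube([4.1, 10.8, 1.4]) → bbox [-3,10.7,12.1] .. [1.1,21.5,13.5]
B = cube([7.4, 4.8, 9.7]) → bbox [0,0,0] .. [7.4,4.8,9.7]
lo = A.lo+B.lo = [-3+0, 10.7+0, 12.1+0] = [-3.000,10.700,12.100]
hi = A.hi+B.hi = [1.1+7.4, 21.5+4.8, 13.5+9.7] = [8.500,26.300,23.200]
diag = √(11.5²+15.6²+11.1²) = √498.82 = 22.334


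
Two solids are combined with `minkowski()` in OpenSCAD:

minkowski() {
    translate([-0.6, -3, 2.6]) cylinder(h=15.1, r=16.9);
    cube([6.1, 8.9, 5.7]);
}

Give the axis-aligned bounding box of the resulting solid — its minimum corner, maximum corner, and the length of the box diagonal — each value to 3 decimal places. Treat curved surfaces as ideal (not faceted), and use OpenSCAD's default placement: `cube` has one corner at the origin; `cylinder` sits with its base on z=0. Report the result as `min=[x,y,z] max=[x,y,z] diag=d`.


min=[-17.500,-19.900,2.600] max=[22.400,22.800,23.400] diag=62.032

A = translate([-0.6, -3, 2.6]) cylinder(h=15.1, r=16.9) → bbox [-17.5,-19.9,2.6] .. [16.3,13.9,17.7]
B = cube([6.1, 8.9, 5.7]) → bbox [0,0,0] .. [6.1,8.9,5.7]
lo = A.lo+B.lo = [-17.5+0, -19.9+0, 2.6+0] = [-17.500,-19.900,2.600]
hi = A.hi+B.hi = [16.3+6.1, 13.9+8.9, 17.7+5.7] = [22.400,22.800,23.400]
diag = √(39.9²+42.7²+20.8²) = √3847.94 = 62.032


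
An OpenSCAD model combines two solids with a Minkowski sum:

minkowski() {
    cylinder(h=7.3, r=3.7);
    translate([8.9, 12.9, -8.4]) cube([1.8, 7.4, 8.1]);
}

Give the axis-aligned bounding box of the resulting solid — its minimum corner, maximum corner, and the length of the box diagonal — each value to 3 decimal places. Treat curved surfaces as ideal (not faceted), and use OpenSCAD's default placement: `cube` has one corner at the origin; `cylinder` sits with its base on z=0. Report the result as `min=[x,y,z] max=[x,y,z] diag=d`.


min=[5.200,9.200,-8.400] max=[14.400,24.000,7.000] diag=23.256

A = translate([8.9, 12.9, -8.4]) cube([1.8, 7.4, 8.1]) → bbox [8.9,12.9,-8.4] .. [10.7,20.3,-0.3]
B = cylinder(h=7.3, r=3.7) → bbox [-3.7,-3.7,0] .. [3.7,3.7,7.3]
lo = A.lo+B.lo = [8.9-3.7, 12.9-3.7, -8.4+0] = [5.200,9.200,-8.400]
hi = A.hi+B.hi = [10.7+3.7, 20.3+3.7, -0.3+7.3] = [14.400,24.000,7.000]
diag = √(9.2²+14.8²+15.4²) = √540.84 = 23.256


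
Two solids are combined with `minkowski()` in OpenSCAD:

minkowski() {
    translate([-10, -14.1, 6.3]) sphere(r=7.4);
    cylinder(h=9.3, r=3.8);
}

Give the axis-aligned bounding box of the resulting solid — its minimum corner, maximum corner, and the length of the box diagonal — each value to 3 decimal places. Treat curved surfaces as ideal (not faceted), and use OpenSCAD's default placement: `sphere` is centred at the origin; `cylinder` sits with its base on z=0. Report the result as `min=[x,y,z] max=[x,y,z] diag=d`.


min=[-21.200,-25.300,-1.100] max=[1.200,-2.900,23.000] diag=39.804

A = translate([-10, -14.1, 6.3]) sphere(r=7.4) → bbox [-17.4,-21.5,-1.1] .. [-2.6,-6.7,13.7]
B = cylinder(h=9.3, r=3.8) → bbox [-3.8,-3.8,0] .. [3.8,3.8,9.3]
lo = A.lo+B.lo = [-17.4-3.8, -21.5-3.8, -1.1+0] = [-21.200,-25.300,-1.100]
hi = A.hi+B.hi = [-2.6+3.8, -6.7+3.8, 13.7+9.3] = [1.200,-2.900,23.000]
diag = √(22.4²+22.4²+24.1²) = √1584.33 = 39.804


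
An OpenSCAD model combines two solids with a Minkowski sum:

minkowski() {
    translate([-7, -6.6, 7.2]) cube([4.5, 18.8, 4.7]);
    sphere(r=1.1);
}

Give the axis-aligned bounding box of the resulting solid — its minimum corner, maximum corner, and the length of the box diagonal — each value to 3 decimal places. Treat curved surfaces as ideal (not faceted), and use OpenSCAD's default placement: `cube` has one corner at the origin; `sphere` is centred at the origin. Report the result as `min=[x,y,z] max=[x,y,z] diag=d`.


A = translate([-7, -6.6, 7.2]) cube([4.5, 18.8, 4.7]) → bbox [-7,-6.6,7.2] .. [-2.5,12.2,11.9]
B = sphere(r=1.1) → bbox [-1.1,-1.1,-1.1] .. [1.1,1.1,1.1]
lo = A.lo+B.lo = [-7-1.1, -6.6-1.1, 7.2-1.1] = [-8.100,-7.700,6.100]
hi = A.hi+B.hi = [-2.5+1.1, 12.2+1.1, 11.9+1.1] = [-1.400,13.300,13.000]
diag = √(6.7²+21²+6.9²) = √533.5 = 23.098

min=[-8.100,-7.700,6.100] max=[-1.400,13.300,13.000] diag=23.098


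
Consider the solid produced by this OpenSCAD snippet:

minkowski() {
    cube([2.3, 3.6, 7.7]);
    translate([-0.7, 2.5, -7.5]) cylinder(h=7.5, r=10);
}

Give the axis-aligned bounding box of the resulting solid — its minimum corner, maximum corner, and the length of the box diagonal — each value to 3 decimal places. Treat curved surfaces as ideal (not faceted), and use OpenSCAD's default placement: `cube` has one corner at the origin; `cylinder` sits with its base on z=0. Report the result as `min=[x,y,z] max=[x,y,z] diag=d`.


A = translate([-0.7, 2.5, -7.5]) cylinder(h=7.5, r=10) → bbox [-10.7,-7.5,-7.5] .. [9.3,12.5,0]
B = cube([2.3, 3.6, 7.7]) → bbox [0,0,0] .. [2.3,3.6,7.7]
lo = A.lo+B.lo = [-10.7+0, -7.5+0, -7.5+0] = [-10.700,-7.500,-7.500]
hi = A.hi+B.hi = [9.3+2.3, 12.5+3.6, 0+7.7] = [11.600,16.100,7.700]
diag = √(22.3²+23.6²+15.2²) = √1285.29 = 35.851

min=[-10.700,-7.500,-7.500] max=[11.600,16.100,7.700] diag=35.851


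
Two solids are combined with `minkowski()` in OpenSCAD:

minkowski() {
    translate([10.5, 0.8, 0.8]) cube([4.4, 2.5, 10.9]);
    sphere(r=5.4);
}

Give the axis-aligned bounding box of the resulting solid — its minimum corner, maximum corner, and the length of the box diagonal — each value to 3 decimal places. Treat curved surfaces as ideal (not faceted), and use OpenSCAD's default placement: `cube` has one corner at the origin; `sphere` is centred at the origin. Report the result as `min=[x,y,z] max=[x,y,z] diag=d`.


A = translate([10.5, 0.8, 0.8]) cube([4.4, 2.5, 10.9]) → bbox [10.5,0.8,0.8] .. [14.9,3.3,11.7]
B = sphere(r=5.4) → bbox [-5.4,-5.4,-5.4] .. [5.4,5.4,5.4]
lo = A.lo+B.lo = [10.5-5.4, 0.8-5.4, 0.8-5.4] = [5.100,-4.600,-4.600]
hi = A.hi+B.hi = [14.9+5.4, 3.3+5.4, 11.7+5.4] = [20.300,8.700,17.100]
diag = √(15.2²+13.3²+21.7²) = √878.82 = 29.645

min=[5.100,-4.600,-4.600] max=[20.300,8.700,17.100] diag=29.645


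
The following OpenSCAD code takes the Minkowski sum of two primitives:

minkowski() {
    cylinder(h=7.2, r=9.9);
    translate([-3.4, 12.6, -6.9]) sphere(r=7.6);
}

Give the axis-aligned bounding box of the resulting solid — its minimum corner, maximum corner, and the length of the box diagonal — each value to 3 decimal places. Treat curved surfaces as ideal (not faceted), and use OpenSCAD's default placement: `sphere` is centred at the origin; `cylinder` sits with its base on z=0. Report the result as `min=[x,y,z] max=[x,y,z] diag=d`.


min=[-20.900,-4.900,-14.500] max=[14.100,30.100,7.900] diag=54.330

A = translate([-3.4, 12.6, -6.9]) sphere(r=7.6) → bbox [-11,5,-14.5] .. [4.2,20.2,0.7]
B = cylinder(h=7.2, r=9.9) → bbox [-9.9,-9.9,0] .. [9.9,9.9,7.2]
lo = A.lo+B.lo = [-11-9.9, 5-9.9, -14.5+0] = [-20.900,-4.900,-14.500]
hi = A.hi+B.hi = [4.2+9.9, 20.2+9.9, 0.7+7.2] = [14.100,30.100,7.900]
diag = √(35²+35²+22.4²) = √2951.76 = 54.330


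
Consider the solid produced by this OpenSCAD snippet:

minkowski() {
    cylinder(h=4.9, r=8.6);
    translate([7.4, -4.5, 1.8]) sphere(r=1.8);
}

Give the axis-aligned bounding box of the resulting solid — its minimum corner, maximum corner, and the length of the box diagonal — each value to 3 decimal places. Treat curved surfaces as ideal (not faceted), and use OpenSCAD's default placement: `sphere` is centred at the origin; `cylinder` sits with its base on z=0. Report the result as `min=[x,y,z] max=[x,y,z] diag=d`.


min=[-3.000,-14.900,0.000] max=[17.800,5.900,8.500] diag=30.619

A = translate([7.4, -4.5, 1.8]) sphere(r=1.8) → bbox [5.6,-6.3,0] .. [9.2,-2.7,3.6]
B = cylinder(h=4.9, r=8.6) → bbox [-8.6,-8.6,0] .. [8.6,8.6,4.9]
lo = A.lo+B.lo = [5.6-8.6, -6.3-8.6, 0+0] = [-3.000,-14.900,0.000]
hi = A.hi+B.hi = [9.2+8.6, -2.7+8.6, 3.6+4.9] = [17.800,5.900,8.500]
diag = √(20.8²+20.8²+8.5²) = √937.53 = 30.619


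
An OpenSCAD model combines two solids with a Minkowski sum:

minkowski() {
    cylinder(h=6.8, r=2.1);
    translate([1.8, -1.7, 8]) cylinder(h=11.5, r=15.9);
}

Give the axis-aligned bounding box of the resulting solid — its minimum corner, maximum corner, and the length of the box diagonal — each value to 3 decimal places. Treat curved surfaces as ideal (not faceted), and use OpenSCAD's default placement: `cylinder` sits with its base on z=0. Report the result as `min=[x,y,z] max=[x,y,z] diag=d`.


min=[-16.200,-19.700,8.000] max=[19.800,16.300,26.300] diag=54.101

A = translate([1.8, -1.7, 8]) cylinder(h=11.5, r=15.9) → bbox [-14.1,-17.6,8] .. [17.7,14.2,19.5]
B = cylinder(h=6.8, r=2.1) → bbox [-2.1,-2.1,0] .. [2.1,2.1,6.8]
lo = A.lo+B.lo = [-14.1-2.1, -17.6-2.1, 8+0] = [-16.200,-19.700,8.000]
hi = A.hi+B.hi = [17.7+2.1, 14.2+2.1, 19.5+6.8] = [19.800,16.300,26.300]
diag = √(36²+36²+18.3²) = √2926.89 = 54.101


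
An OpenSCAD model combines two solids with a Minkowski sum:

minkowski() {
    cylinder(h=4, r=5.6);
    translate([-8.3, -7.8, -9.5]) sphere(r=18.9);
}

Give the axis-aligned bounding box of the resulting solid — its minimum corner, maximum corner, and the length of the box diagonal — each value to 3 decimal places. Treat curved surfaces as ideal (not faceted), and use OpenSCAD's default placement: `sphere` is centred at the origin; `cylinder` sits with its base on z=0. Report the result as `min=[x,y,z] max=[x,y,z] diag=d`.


min=[-32.800,-32.300,-28.400] max=[16.200,16.700,13.400] diag=80.927

A = translate([-8.3, -7.8, -9.5]) sphere(r=18.9) → bbox [-27.2,-26.7,-28.4] .. [10.6,11.1,9.4]
B = cylinder(h=4, r=5.6) → bbox [-5.6,-5.6,0] .. [5.6,5.6,4]
lo = A.lo+B.lo = [-27.2-5.6, -26.7-5.6, -28.4+0] = [-32.800,-32.300,-28.400]
hi = A.hi+B.hi = [10.6+5.6, 11.1+5.6, 9.4+4] = [16.200,16.700,13.400]
diag = √(49²+49²+41.8²) = √6549.24 = 80.927


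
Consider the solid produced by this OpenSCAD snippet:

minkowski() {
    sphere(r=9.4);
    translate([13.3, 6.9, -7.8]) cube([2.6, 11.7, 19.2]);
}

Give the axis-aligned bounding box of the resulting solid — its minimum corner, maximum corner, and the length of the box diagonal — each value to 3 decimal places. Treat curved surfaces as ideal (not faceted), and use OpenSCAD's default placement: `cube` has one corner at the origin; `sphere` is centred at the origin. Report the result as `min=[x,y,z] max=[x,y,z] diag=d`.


A = translate([13.3, 6.9, -7.8]) cube([2.6, 11.7, 19.2]) → bbox [13.3,6.9,-7.8] .. [15.9,18.6,11.4]
B = sphere(r=9.4) → bbox [-9.4,-9.4,-9.4] .. [9.4,9.4,9.4]
lo = A.lo+B.lo = [13.3-9.4, 6.9-9.4, -7.8-9.4] = [3.900,-2.500,-17.200]
hi = A.hi+B.hi = [15.9+9.4, 18.6+9.4, 11.4+9.4] = [25.300,28.000,20.800]
diag = √(21.4²+30.5²+38²) = √2832.21 = 53.219

min=[3.900,-2.500,-17.200] max=[25.300,28.000,20.800] diag=53.219


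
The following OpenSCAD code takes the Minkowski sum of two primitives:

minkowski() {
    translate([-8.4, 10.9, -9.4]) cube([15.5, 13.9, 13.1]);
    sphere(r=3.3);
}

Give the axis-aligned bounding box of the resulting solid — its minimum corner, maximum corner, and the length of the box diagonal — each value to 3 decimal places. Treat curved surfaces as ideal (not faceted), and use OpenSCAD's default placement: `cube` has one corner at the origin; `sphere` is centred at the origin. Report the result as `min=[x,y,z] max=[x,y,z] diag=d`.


min=[-11.700,7.600,-12.700] max=[10.400,28.100,7.000] diag=36.010

A = translate([-8.4, 10.9, -9.4]) cube([15.5, 13.9, 13.1]) → bbox [-8.4,10.9,-9.4] .. [7.1,24.8,3.7]
B = sphere(r=3.3) → bbox [-3.3,-3.3,-3.3] .. [3.3,3.3,3.3]
lo = A.lo+B.lo = [-8.4-3.3, 10.9-3.3, -9.4-3.3] = [-11.700,7.600,-12.700]
hi = A.hi+B.hi = [7.1+3.3, 24.8+3.3, 3.7+3.3] = [10.400,28.100,7.000]
diag = √(22.1²+20.5²+19.7²) = √1296.75 = 36.010
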